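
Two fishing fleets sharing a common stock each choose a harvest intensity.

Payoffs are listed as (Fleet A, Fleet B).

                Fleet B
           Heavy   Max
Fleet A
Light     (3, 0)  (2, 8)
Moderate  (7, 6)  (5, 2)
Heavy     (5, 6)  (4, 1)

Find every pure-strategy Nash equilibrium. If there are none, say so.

The unique pure-strategy Nash equilibrium is (Moderate, Heavy).

For each player, find the best response to each opponent profile; mutual best responses are the pure NE.
Fleet A against Heavy: payoffs 3, 7, 5 → best response Moderate.
Fleet A against Max: payoffs 2, 5, 4 → best response Moderate.
Fleet B against Light: payoffs 0, 8 → best response Max.
Fleet B against Moderate: payoffs 6, 2 → best response Heavy.
Fleet B against Heavy: payoffs 6, 1 → best response Heavy.
Mutual best responses: (Moderate, Heavy).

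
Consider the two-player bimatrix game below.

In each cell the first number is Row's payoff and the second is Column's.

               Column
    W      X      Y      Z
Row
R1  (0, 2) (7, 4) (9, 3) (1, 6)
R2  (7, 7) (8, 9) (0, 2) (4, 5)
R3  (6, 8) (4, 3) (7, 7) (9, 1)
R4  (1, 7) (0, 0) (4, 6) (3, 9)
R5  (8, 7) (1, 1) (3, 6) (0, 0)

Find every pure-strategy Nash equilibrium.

(R1, W): Row can switch to R2 (0 → 7). Not NE.
(R1, X): Row can switch to R2 (7 → 8). Not NE.
(R1, Y): Column can switch to X (3 → 4). Not NE.
(R1, Z): Row can switch to R2 (1 → 4). Not NE.
(R2, W): Row can switch to R5 (7 → 8). Not NE.
(R2, X): Row gets 8, best alternative 7; Column gets 9, best alternative 7. No profitable deviation — NE.
(R2, Y): Row can switch to R1 (0 → 9). Not NE.
(R2, Z): Row can switch to R3 (4 → 9). Not NE.
(R3, W): Row can switch to R2 (6 → 7). Not NE.
(R3, X): Row can switch to R1 (4 → 7). Not NE.
(R3, Y): Row can switch to R1 (7 → 9). Not NE.
(R3, Z): Column can switch to W (1 → 8). Not NE.
(R4, W): Row can switch to R2 (1 → 7). Not NE.
(R5, W): Row gets 8, best alternative 7; Column gets 7, best alternative 6. No profitable deviation — NE.
(The remaining 6 profiles each have a profitable deviation by the same check.)

The pure Nash equilibria are (R2, X); (R5, W).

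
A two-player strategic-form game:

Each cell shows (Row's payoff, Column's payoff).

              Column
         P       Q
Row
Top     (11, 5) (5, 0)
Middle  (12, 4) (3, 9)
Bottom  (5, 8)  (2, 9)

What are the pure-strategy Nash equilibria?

Row against P: payoffs 11, 12, 5 → best response Middle.
Row against Q: payoffs 5, 3, 2 → best response Top.
Column against Top: payoffs 5, 0 → best response P.
Column against Middle: payoffs 4, 9 → best response Q.
Column against Bottom: payoffs 8, 9 → best response Q.
No profile is a mutual best response for all players.

There is no pure-strategy Nash equilibrium.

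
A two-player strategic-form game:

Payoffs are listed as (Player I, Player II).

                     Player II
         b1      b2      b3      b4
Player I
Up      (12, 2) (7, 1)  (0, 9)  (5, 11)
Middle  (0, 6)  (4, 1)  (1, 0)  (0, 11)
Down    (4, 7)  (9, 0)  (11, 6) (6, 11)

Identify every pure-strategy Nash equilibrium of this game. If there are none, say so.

The unique pure-strategy Nash equilibrium is (Down, b4).

For each strategy profile, look for a profitable unilateral deviation.
(Up, b1): Player II can switch to b3 (2 → 9). Not NE.
(Up, b2): Player I can switch to Down (7 → 9). Not NE.
(Up, b3): Player I can switch to Middle (0 → 1). Not NE.
(Up, b4): Player I can switch to Down (5 → 6). Not NE.
(Middle, b1): Player I can switch to Up (0 → 12). Not NE.
(Middle, b2): Player I can switch to Up (4 → 7). Not NE.
(Middle, b3): Player I can switch to Down (1 → 11). Not NE.
(Middle, b4): Player I can switch to Up (0 → 5). Not NE.
(Down, b1): Player I can switch to Up (4 → 12). Not NE.
(Down, b2): Player II can switch to b1 (0 → 7). Not NE.
(Down, b3): Player II can switch to b1 (6 → 7). Not NE.
(Down, b4): Player I gets 6, best alternative 5; Player II gets 11, best alternative 7. No profitable deviation — NE.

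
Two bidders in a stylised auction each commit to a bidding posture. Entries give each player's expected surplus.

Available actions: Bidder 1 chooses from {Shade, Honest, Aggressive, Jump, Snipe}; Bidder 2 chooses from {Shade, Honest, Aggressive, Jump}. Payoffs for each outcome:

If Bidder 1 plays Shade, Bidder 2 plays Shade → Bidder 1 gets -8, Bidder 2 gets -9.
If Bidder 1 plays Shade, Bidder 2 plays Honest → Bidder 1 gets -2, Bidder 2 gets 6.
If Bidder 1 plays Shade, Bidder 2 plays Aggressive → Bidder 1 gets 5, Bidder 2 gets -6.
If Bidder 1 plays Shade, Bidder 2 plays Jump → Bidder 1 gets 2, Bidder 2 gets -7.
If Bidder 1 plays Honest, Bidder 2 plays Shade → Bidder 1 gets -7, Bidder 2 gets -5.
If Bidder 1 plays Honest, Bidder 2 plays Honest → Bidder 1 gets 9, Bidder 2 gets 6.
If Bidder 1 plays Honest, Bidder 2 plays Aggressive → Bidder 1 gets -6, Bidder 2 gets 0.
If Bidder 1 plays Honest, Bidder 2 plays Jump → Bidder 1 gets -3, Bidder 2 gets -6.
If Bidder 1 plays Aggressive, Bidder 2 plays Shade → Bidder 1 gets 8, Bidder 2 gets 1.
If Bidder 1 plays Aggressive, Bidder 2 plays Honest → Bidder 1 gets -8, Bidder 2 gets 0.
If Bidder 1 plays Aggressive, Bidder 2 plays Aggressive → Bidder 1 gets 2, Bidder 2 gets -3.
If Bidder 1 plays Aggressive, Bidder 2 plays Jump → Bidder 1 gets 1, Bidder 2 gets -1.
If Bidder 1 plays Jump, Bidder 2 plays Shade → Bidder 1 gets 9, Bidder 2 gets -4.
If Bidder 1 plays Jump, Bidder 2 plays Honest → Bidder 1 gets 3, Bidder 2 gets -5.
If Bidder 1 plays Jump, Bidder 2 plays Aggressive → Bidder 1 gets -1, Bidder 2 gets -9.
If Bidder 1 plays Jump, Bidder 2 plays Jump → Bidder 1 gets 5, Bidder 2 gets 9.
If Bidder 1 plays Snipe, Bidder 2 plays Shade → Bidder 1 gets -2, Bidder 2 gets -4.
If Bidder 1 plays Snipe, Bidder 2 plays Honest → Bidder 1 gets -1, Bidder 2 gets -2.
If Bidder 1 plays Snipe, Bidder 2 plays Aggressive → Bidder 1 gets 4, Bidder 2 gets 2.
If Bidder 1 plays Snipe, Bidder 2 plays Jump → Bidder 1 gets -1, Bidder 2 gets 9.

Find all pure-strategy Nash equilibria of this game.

Bidder 1 against Shade: payoffs -8, -7, 8, 9, -2 → best response Jump.
Bidder 1 against Honest: payoffs -2, 9, -8, 3, -1 → best response Honest.
Bidder 1 against Aggressive: payoffs 5, -6, 2, -1, 4 → best response Shade.
Bidder 1 against Jump: payoffs 2, -3, 1, 5, -1 → best response Jump.
Bidder 2 against Shade: payoffs -9, 6, -6, -7 → best response Honest.
Bidder 2 against Honest: payoffs -5, 6, 0, -6 → best response Honest.
Bidder 2 against Aggressive: payoffs 1, 0, -3, -1 → best response Shade.
Bidder 2 against Jump: payoffs -4, -5, -9, 9 → best response Jump.
Bidder 2 against Snipe: payoffs -4, -2, 2, 9 → best response Jump.
Mutual best responses: (Honest, Honest); (Jump, Jump).

(Honest, Honest); (Jump, Jump)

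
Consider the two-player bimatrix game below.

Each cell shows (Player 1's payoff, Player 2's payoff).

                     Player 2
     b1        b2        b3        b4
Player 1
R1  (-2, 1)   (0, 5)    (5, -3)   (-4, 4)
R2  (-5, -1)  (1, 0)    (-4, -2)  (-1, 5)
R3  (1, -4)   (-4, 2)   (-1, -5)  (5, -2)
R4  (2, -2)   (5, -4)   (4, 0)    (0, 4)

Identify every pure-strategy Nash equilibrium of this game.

This game has no pure Nash equilibrium.

Check each profile: it is a Nash equilibrium iff no player can strictly gain by switching unilaterally.
(R1, b1): Player 1 can switch to R3 (-2 → 1). Not NE.
(R1, b2): Player 1 can switch to R2 (0 → 1). Not NE.
(R1, b3): Player 2 can switch to b1 (-3 → 1). Not NE.
(R1, b4): Player 1 can switch to R2 (-4 → -1). Not NE.
(R2, b1): Player 1 can switch to R1 (-5 → -2). Not NE.
(R2, b2): Player 1 can switch to R4 (1 → 5). Not NE.
(R2, b3): Player 1 can switch to R1 (-4 → 5). Not NE.
(R2, b4): Player 1 can switch to R3 (-1 → 5). Not NE.
(R3, b1): Player 1 can switch to R4 (1 → 2). Not NE.
(R3, b2): Player 1 can switch to R1 (-4 → 0). Not NE.
(R3, b3): Player 1 can switch to R1 (-1 → 5). Not NE.
(R3, b4): Player 2 can switch to b2 (-2 → 2). Not NE.
(The remaining 4 profiles each have a profitable deviation by the same check.)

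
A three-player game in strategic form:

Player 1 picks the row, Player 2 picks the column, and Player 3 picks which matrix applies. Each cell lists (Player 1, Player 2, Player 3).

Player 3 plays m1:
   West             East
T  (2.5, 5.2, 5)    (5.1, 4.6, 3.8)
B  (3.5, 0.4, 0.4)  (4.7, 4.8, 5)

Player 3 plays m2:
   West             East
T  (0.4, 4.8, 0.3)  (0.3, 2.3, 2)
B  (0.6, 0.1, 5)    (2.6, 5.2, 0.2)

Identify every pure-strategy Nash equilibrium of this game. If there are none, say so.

Player 1 against (West, m1): payoffs 2.5, 3.5 → best response B.
Player 1 against (West, m2): payoffs 0.4, 0.6 → best response B.
Player 1 against (East, m1): payoffs 5.1, 4.7 → best response T.
Player 1 against (East, m2): payoffs 0.3, 2.6 → best response B.
Player 2 against (T, m1): payoffs 5.2, 4.6 → best response West.
Player 2 against (T, m2): payoffs 4.8, 2.3 → best response West.
Player 2 against (B, m1): payoffs 0.4, 4.8 → best response East.
Player 2 against (B, m2): payoffs 0.1, 5.2 → best response East.
Player 3 against (T, West): payoffs 5, 0.3 → best response m1.
Player 3 against (T, East): payoffs 3.8, 2 → best response m1.
Player 3 against (B, West): payoffs 0.4, 5 → best response m2.
Player 3 against (B, East): payoffs 5, 0.2 → best response m1.
No profile is a mutual best response for all players.

none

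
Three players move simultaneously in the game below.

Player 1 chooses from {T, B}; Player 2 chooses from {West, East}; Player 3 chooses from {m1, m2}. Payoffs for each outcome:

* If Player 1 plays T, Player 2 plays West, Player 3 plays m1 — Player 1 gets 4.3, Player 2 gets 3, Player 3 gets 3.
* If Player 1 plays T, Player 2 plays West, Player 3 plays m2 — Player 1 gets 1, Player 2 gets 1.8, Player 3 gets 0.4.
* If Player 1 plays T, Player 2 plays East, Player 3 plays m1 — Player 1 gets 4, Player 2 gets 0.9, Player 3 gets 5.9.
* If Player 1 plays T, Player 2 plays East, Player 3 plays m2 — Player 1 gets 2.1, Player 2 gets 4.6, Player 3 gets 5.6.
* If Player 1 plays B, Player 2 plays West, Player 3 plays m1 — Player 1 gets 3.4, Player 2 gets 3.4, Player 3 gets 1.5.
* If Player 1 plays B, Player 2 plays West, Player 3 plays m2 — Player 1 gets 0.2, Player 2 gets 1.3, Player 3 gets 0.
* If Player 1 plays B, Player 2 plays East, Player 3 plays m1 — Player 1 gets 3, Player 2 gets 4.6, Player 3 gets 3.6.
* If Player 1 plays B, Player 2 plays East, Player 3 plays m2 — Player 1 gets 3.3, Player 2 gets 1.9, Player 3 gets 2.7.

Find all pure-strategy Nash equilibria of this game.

Pure NE: (T, West, m1)

(T, West, m1): Player 1 gets 4.3, best alternative 3.4; Player 2 gets 3, best alternative 0.9; Player 3 gets 3, best alternative 0.4. No profitable deviation — NE.
(T, West, m2): Player 2 can switch to East (1.8 → 4.6). Not NE.
(T, East, m1): Player 2 can switch to West (0.9 → 3). Not NE.
(T, East, m2): Player 1 can switch to B (2.1 → 3.3). Not NE.
(B, West, m1): Player 1 can switch to T (3.4 → 4.3). Not NE.
(B, West, m2): Player 1 can switch to T (0.2 → 1). Not NE.
(B, East, m1): Player 1 can switch to T (3 → 4). Not NE.
(B, East, m2): Player 3 can switch to m1 (2.7 → 3.6). Not NE.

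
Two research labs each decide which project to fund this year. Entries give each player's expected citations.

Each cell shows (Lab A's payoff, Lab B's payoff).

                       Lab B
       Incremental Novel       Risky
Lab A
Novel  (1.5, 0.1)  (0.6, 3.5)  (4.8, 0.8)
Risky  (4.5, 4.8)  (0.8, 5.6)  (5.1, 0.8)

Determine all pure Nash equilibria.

Lab A against Incremental: payoffs 1.5, 4.5 → best response Risky.
Lab A against Novel: payoffs 0.6, 0.8 → best response Risky.
Lab A against Risky: payoffs 4.8, 5.1 → best response Risky.
Lab B against Novel: payoffs 0.1, 3.5, 0.8 → best response Novel.
Lab B against Risky: payoffs 4.8, 5.6, 0.8 → best response Novel.
Mutual best responses: (Risky, Novel).

(Risky, Novel)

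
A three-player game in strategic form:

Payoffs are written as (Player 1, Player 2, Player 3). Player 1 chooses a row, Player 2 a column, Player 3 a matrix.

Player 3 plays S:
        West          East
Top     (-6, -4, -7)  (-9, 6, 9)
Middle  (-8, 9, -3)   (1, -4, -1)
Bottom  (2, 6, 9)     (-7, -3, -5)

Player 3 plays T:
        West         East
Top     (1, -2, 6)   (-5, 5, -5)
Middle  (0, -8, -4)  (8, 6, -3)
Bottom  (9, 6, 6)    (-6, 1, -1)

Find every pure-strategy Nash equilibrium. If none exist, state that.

(Top, West, S): Player 1 can switch to Bottom (-6 → 2). Not NE.
(Top, West, T): Player 1 can switch to Bottom (1 → 9). Not NE.
(Top, East, S): Player 1 can switch to Middle (-9 → 1). Not NE.
(Top, East, T): Player 1 can switch to Middle (-5 → 8). Not NE.
(Middle, West, S): Player 1 can switch to Top (-8 → -6). Not NE.
(Middle, West, T): Player 1 can switch to Top (0 → 1). Not NE.
(Bottom, West, S): Player 1 gets 2, best alternative -6; Player 2 gets 6, best alternative -3; Player 3 gets 9, best alternative 6. No profitable deviation — NE.
(The remaining 5 profiles each have a profitable deviation by the same check.)

The unique pure-strategy Nash equilibrium is (Bottom, West, S).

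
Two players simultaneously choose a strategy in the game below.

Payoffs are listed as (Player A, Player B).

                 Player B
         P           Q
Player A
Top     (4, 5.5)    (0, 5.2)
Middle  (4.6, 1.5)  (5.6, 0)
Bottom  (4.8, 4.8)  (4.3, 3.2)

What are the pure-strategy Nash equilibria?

Mark each player's best response to every combination of opponents' strategies; a profile where every player is best-responding is a pure Nash equilibrium.
Player A against P: payoffs 4, 4.6, 4.8 → best response Bottom.
Player A against Q: payoffs 0, 5.6, 4.3 → best response Middle.
Player B against Top: payoffs 5.5, 5.2 → best response P.
Player B against Middle: payoffs 1.5, 0 → best response P.
Player B against Bottom: payoffs 4.8, 3.2 → best response P.
Mutual best responses: (Bottom, P).

The unique pure-strategy Nash equilibrium is (Bottom, P).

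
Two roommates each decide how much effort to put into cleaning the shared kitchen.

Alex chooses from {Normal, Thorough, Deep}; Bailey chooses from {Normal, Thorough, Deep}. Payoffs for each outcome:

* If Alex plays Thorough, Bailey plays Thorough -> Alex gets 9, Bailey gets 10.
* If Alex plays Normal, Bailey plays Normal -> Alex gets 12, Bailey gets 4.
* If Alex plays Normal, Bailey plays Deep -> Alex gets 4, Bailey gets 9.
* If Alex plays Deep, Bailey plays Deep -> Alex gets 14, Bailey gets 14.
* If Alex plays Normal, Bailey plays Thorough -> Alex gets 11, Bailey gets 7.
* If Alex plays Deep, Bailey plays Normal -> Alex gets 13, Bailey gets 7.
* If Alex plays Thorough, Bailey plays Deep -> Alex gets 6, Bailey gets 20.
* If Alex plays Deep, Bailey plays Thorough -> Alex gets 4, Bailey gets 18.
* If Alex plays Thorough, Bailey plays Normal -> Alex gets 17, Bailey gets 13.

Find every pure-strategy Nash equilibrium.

Mark each player's best response to every combination of opponents' strategies; a profile where every player is best-responding is a pure Nash equilibrium.
Alex against Normal: payoffs 12, 17, 13 → best response Thorough.
Alex against Thorough: payoffs 11, 9, 4 → best response Normal.
Alex against Deep: payoffs 4, 6, 14 → best response Deep.
Bailey against Normal: payoffs 4, 7, 9 → best response Deep.
Bailey against Thorough: payoffs 13, 10, 20 → best response Deep.
Bailey against Deep: payoffs 7, 18, 14 → best response Thorough.
No profile is a mutual best response for all players.

There is no pure-strategy Nash equilibrium.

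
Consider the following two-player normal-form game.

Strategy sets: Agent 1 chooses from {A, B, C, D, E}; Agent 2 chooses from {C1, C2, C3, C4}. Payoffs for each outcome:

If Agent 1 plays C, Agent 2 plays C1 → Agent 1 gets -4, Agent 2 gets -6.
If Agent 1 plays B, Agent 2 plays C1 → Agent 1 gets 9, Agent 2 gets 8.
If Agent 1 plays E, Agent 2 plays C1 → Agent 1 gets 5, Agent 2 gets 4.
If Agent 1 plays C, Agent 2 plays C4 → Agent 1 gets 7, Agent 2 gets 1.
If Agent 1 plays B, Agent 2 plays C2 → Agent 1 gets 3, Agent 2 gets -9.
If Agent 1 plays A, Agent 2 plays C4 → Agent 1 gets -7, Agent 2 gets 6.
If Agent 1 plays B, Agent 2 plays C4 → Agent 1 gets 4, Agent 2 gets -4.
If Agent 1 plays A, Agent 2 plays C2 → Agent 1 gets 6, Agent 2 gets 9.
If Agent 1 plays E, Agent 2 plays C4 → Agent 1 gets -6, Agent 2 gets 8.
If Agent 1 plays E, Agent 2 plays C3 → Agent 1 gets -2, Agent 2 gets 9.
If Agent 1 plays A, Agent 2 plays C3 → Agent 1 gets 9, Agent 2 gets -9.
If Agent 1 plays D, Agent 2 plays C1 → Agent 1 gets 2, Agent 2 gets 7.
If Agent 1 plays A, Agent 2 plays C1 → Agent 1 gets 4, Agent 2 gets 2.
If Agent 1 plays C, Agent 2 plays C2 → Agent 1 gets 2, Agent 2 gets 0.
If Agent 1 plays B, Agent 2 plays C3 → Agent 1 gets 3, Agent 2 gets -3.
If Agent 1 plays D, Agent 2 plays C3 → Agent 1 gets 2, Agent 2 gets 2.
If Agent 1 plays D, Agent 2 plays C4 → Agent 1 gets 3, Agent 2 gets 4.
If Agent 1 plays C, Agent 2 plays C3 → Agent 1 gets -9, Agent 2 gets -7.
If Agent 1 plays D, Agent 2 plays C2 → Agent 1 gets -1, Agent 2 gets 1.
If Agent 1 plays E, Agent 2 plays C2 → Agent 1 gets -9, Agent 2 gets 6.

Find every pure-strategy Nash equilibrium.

(A, C1): Agent 1 can switch to B (4 → 9). Not NE.
(A, C2): Agent 1 gets 6, best alternative 3; Agent 2 gets 9, best alternative 6. No profitable deviation — NE.
(A, C3): Agent 2 can switch to C1 (-9 → 2). Not NE.
(A, C4): Agent 1 can switch to B (-7 → 4). Not NE.
(B, C1): Agent 1 gets 9, best alternative 5; Agent 2 gets 8, best alternative -3. No profitable deviation — NE.
(B, C2): Agent 1 can switch to A (3 → 6). Not NE.
(B, C3): Agent 1 can switch to A (3 → 9). Not NE.
(B, C4): Agent 1 can switch to C (4 → 7). Not NE.
(C, C1): Agent 1 can switch to A (-4 → 4). Not NE.
(C, C2): Agent 1 can switch to A (2 → 6). Not NE.
(C, C4): Agent 1 gets 7, best alternative 4; Agent 2 gets 1, best alternative 0. No profitable deviation — NE.
(The remaining 9 profiles each have a profitable deviation by the same check.)

(A, C2) and (B, C1) and (C, C4)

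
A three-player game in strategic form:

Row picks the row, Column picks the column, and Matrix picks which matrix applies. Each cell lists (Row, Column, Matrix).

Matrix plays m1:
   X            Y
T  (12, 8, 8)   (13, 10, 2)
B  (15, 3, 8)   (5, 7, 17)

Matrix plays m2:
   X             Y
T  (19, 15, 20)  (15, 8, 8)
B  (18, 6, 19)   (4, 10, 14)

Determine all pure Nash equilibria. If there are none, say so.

(T, X, m2)

For each strategy profile, look for a profitable unilateral deviation.
(T, X, m1): Row can switch to B (12 → 15). Not NE.
(T, X, m2): Row gets 19, best alternative 18; Column gets 15, best alternative 8; Matrix gets 20, best alternative 8. No profitable deviation — NE.
(T, Y, m1): Matrix can switch to m2 (2 → 8). Not NE.
(T, Y, m2): Column can switch to X (8 → 15). Not NE.
(B, X, m1): Column can switch to Y (3 → 7). Not NE.
(B, X, m2): Row can switch to T (18 → 19). Not NE.
(B, Y, m1): Row can switch to T (5 → 13). Not NE.
(B, Y, m2): Row can switch to T (4 → 15). Not NE.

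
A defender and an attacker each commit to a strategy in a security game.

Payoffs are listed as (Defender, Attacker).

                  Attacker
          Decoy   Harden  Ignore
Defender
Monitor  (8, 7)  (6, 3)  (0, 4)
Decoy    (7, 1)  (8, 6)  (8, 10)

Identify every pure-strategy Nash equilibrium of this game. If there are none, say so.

Defender against Decoy: payoffs 8, 7 → best response Monitor.
Defender against Harden: payoffs 6, 8 → best response Decoy.
Defender against Ignore: payoffs 0, 8 → best response Decoy.
Attacker against Monitor: payoffs 7, 3, 4 → best response Decoy.
Attacker against Decoy: payoffs 1, 6, 10 → best response Ignore.
Mutual best responses: (Monitor, Decoy); (Decoy, Ignore).

The pure Nash equilibria are (Monitor, Decoy), (Decoy, Ignore).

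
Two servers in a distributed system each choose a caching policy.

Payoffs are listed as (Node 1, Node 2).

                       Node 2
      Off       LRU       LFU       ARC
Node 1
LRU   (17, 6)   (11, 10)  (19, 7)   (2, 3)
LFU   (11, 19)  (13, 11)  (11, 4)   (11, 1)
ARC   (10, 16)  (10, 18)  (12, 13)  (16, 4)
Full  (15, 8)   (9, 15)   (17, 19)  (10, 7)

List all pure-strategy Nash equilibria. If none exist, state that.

There is no pure-strategy Nash equilibrium.

Node 1 against Off: payoffs 17, 11, 10, 15 → best response LRU.
Node 1 against LRU: payoffs 11, 13, 10, 9 → best response LFU.
Node 1 against LFU: payoffs 19, 11, 12, 17 → best response LRU.
Node 1 against ARC: payoffs 2, 11, 16, 10 → best response ARC.
Node 2 against LRU: payoffs 6, 10, 7, 3 → best response LRU.
Node 2 against LFU: payoffs 19, 11, 4, 1 → best response Off.
Node 2 against ARC: payoffs 16, 18, 13, 4 → best response LRU.
Node 2 against Full: payoffs 8, 15, 19, 7 → best response LFU.
No profile is a mutual best response for all players.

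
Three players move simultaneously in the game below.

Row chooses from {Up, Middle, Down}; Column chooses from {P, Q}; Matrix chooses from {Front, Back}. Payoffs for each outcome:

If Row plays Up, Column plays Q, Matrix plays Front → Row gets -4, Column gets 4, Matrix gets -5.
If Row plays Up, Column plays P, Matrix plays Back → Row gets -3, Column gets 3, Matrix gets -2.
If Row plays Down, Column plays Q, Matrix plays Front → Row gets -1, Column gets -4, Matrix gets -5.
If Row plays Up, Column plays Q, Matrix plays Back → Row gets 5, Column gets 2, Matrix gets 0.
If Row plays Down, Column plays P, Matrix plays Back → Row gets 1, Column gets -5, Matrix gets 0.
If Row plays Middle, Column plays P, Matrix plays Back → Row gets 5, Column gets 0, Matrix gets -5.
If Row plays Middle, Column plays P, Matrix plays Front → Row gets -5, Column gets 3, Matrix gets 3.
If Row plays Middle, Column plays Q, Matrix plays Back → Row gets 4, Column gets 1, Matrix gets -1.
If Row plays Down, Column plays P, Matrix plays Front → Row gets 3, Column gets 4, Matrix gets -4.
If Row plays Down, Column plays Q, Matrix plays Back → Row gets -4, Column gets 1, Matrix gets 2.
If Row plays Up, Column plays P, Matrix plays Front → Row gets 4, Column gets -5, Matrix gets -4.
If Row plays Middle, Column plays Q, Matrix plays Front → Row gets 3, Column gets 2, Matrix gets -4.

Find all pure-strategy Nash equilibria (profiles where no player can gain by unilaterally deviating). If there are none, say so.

none

(Up, P, Front): Column can switch to Q (-5 → 4). Not NE.
(Up, P, Back): Row can switch to Middle (-3 → 5). Not NE.
(Up, Q, Front): Row can switch to Middle (-4 → 3). Not NE.
(Up, Q, Back): Column can switch to P (2 → 3). Not NE.
(Middle, P, Front): Row can switch to Up (-5 → 4). Not NE.
(Middle, P, Back): Column can switch to Q (0 → 1). Not NE.
(Middle, Q, Front): Column can switch to P (2 → 3). Not NE.
(Middle, Q, Back): Row can switch to Up (4 → 5). Not NE.
(Down, P, Front): Row can switch to Up (3 → 4). Not NE.
(Down, P, Back): Row can switch to Middle (1 → 5). Not NE.
(Down, Q, Front): Row can switch to Middle (-1 → 3). Not NE.
(Down, Q, Back): Row can switch to Up (-4 → 5). Not NE.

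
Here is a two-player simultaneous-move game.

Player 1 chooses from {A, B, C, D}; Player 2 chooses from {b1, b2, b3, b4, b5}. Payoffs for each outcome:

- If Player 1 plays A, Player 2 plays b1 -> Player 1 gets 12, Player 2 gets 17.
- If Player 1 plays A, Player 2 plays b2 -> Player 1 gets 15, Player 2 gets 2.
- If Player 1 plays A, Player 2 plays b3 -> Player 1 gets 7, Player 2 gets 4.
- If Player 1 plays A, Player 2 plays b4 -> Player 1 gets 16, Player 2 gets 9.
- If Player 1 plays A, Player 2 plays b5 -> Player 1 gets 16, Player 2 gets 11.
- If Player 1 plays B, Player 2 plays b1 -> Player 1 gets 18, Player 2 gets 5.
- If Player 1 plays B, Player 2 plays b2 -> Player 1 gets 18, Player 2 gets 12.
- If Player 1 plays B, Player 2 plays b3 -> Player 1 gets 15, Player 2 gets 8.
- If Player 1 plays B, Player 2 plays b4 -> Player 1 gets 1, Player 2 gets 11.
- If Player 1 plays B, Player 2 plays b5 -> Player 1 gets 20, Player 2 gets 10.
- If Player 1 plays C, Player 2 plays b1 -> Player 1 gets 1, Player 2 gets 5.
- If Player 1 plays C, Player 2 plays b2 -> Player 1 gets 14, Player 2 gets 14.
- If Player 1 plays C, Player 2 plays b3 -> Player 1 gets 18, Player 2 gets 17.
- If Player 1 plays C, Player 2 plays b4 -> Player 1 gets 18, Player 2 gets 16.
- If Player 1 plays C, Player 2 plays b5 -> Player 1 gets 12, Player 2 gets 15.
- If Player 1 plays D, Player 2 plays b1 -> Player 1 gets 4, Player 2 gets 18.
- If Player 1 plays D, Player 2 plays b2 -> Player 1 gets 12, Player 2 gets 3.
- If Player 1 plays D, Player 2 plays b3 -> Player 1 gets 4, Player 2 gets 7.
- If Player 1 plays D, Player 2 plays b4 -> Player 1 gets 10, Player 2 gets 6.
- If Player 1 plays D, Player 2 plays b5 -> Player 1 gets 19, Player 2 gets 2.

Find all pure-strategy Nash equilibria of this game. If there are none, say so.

(A, b1): Player 1 can switch to B (12 → 18). Not NE.
(A, b2): Player 1 can switch to B (15 → 18). Not NE.
(A, b3): Player 1 can switch to B (7 → 15). Not NE.
(A, b4): Player 1 can switch to C (16 → 18). Not NE.
(A, b5): Player 1 can switch to B (16 → 20). Not NE.
(B, b1): Player 2 can switch to b2 (5 → 12). Not NE.
(B, b2): Player 1 gets 18, best alternative 15; Player 2 gets 12, best alternative 11. No profitable deviation — NE.
(B, b3): Player 1 can switch to C (15 → 18). Not NE.
(B, b4): Player 1 can switch to A (1 → 16). Not NE.
(B, b5): Player 2 can switch to b2 (10 → 12). Not NE.
(C, b1): Player 1 can switch to A (1 → 12). Not NE.
(C, b3): Player 1 gets 18, best alternative 15; Player 2 gets 17, best alternative 16. No profitable deviation — NE.
(The remaining 8 profiles each have a profitable deviation by the same check.)

The pure Nash equilibria are (B, b2) and (C, b3).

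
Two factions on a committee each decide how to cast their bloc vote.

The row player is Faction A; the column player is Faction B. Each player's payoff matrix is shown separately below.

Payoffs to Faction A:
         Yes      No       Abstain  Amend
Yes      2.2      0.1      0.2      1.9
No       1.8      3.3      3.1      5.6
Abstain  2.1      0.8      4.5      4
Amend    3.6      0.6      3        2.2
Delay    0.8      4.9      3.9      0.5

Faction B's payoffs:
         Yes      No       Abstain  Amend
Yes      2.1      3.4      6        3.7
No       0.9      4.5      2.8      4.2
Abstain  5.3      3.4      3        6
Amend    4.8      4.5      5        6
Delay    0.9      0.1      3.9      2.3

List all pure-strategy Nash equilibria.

(Yes, Yes): Faction A can switch to Amend (2.2 → 3.6). Not NE.
(Yes, No): Faction A can switch to No (0.1 → 3.3). Not NE.
(Yes, Abstain): Faction A can switch to No (0.2 → 3.1). Not NE.
(Yes, Amend): Faction A can switch to No (1.9 → 5.6). Not NE.
(No, Yes): Faction A can switch to Yes (1.8 → 2.2). Not NE.
(No, No): Faction A can switch to Delay (3.3 → 4.9). Not NE.
(No, Abstain): Faction A can switch to Abstain (3.1 → 4.5). Not NE.
(No, Amend): Faction B can switch to No (4.2 → 4.5). Not NE.
(Abstain, Yes): Faction A can switch to Yes (2.1 → 2.2). Not NE.
(Abstain, No): Faction A can switch to No (0.8 → 3.3). Not NE.
(The remaining 10 profiles each have a profitable deviation by the same check.)

There is no pure-strategy Nash equilibrium.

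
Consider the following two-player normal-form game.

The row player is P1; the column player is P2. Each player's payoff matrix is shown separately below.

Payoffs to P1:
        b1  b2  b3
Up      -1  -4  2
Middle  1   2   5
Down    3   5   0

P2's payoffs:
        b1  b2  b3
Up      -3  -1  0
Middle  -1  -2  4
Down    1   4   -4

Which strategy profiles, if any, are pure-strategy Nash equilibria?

Pure-strategy Nash equilibria: (Middle, b3), (Down, b2)

(Up, b1): P1 can switch to Middle (-1 → 1). Not NE.
(Up, b2): P1 can switch to Middle (-4 → 2). Not NE.
(Up, b3): P1 can switch to Middle (2 → 5). Not NE.
(Middle, b1): P1 can switch to Down (1 → 3). Not NE.
(Middle, b2): P1 can switch to Down (2 → 5). Not NE.
(Middle, b3): P1 gets 5, best alternative 2; P2 gets 4, best alternative -1. No profitable deviation — NE.
(Down, b1): P2 can switch to b2 (1 → 4). Not NE.
(Down, b2): P1 gets 5, best alternative 2; P2 gets 4, best alternative 1. No profitable deviation — NE.
(The remaining 1 profile has a profitable deviation by the same check.)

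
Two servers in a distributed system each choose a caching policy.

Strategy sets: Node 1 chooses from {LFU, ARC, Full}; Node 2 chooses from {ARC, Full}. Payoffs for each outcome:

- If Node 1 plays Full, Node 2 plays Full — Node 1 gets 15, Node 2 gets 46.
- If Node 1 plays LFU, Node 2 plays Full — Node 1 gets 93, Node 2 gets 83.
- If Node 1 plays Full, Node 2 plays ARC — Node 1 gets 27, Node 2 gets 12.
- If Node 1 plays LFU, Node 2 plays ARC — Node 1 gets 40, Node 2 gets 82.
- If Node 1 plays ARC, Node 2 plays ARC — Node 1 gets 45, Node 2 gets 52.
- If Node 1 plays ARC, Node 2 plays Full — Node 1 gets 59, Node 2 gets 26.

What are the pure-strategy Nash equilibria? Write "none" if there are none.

Pure-strategy Nash equilibria: (LFU, Full); (ARC, ARC)

(LFU, ARC): Node 1 can switch to ARC (40 → 45). Not NE.
(LFU, Full): Node 1 gets 93, best alternative 59; Node 2 gets 83, best alternative 82. No profitable deviation — NE.
(ARC, ARC): Node 1 gets 45, best alternative 40; Node 2 gets 52, best alternative 26. No profitable deviation — NE.
(ARC, Full): Node 1 can switch to LFU (59 → 93). Not NE.
(Full, ARC): Node 1 can switch to LFU (27 → 40). Not NE.
(Full, Full): Node 1 can switch to LFU (15 → 93). Not NE.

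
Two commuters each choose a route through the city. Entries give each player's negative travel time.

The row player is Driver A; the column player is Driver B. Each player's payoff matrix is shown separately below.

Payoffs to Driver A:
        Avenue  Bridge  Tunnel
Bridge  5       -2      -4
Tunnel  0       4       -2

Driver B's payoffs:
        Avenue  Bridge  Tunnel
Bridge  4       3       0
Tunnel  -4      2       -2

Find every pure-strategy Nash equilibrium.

The pure Nash equilibria are (Bridge, Avenue), (Tunnel, Bridge).

Check each profile: it is a Nash equilibrium iff no player can strictly gain by switching unilaterally.
(Bridge, Avenue): Driver A gets 5, best alternative 0; Driver B gets 4, best alternative 3. No profitable deviation — NE.
(Bridge, Bridge): Driver A can switch to Tunnel (-2 → 4). Not NE.
(Bridge, Tunnel): Driver A can switch to Tunnel (-4 → -2). Not NE.
(Tunnel, Avenue): Driver A can switch to Bridge (0 → 5). Not NE.
(Tunnel, Bridge): Driver A gets 4, best alternative -2; Driver B gets 2, best alternative -2. No profitable deviation — NE.
(Tunnel, Tunnel): Driver B can switch to Bridge (-2 → 2). Not NE.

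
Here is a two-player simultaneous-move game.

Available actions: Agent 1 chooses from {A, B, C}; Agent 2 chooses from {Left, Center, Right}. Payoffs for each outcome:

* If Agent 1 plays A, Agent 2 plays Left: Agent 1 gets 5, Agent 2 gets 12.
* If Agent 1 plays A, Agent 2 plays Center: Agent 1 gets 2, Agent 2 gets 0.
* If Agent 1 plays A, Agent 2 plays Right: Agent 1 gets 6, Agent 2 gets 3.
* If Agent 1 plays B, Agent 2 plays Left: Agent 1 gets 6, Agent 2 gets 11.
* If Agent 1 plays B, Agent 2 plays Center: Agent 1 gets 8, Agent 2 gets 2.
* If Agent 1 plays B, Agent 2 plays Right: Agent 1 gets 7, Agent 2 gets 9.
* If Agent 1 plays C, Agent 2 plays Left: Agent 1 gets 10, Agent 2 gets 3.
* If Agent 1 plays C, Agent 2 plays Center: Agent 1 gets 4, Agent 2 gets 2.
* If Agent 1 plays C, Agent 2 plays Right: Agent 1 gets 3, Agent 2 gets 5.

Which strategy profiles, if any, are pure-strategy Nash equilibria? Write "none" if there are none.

This game has no pure Nash equilibrium.

For each player, find the best response to each opponent profile; mutual best responses are the pure NE.
Agent 1 against Left: payoffs 5, 6, 10 → best response C.
Agent 1 against Center: payoffs 2, 8, 4 → best response B.
Agent 1 against Right: payoffs 6, 7, 3 → best response B.
Agent 2 against A: payoffs 12, 0, 3 → best response Left.
Agent 2 against B: payoffs 11, 2, 9 → best response Left.
Agent 2 against C: payoffs 3, 2, 5 → best response Right.
No profile is a mutual best response for all players.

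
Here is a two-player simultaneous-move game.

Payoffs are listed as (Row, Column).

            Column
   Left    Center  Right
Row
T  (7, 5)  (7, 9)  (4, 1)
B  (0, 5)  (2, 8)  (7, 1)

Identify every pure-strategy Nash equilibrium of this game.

Row against Left: payoffs 7, 0 → best response T.
Row against Center: payoffs 7, 2 → best response T.
Row against Right: payoffs 4, 7 → best response B.
Column against T: payoffs 5, 9, 1 → best response Center.
Column against B: payoffs 5, 8, 1 → best response Center.
Mutual best responses: (T, Center).

(T, Center)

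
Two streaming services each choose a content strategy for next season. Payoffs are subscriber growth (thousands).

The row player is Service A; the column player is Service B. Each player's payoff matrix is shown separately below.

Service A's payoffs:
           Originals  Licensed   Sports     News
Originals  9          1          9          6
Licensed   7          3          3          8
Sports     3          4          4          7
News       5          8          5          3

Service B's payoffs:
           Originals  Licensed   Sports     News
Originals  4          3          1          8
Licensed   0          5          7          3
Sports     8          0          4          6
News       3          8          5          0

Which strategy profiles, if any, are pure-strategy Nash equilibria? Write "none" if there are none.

For each strategy profile, look for a profitable unilateral deviation.
(Originals, Originals): Service B can switch to News (4 → 8). Not NE.
(Originals, Licensed): Service A can switch to Licensed (1 → 3). Not NE.
(Originals, Sports): Service B can switch to Originals (1 → 4). Not NE.
(Originals, News): Service A can switch to Licensed (6 → 8). Not NE.
(Licensed, Originals): Service A can switch to Originals (7 → 9). Not NE.
(Licensed, Licensed): Service A can switch to Sports (3 → 4). Not NE.
(Licensed, Sports): Service A can switch to Originals (3 → 9). Not NE.
(Licensed, News): Service B can switch to Licensed (3 → 5). Not NE.
(Sports, Originals): Service A can switch to Originals (3 → 9). Not NE.
(Sports, Licensed): Service A can switch to News (4 → 8). Not NE.
(Sports, Sports): Service A can switch to Originals (4 → 9). Not NE.
(Sports, News): Service A can switch to Licensed (7 → 8). Not NE.
(News, Licensed): Service A gets 8, best alternative 4; Service B gets 8, best alternative 5. No profitable deviation — NE.
(The remaining 3 profiles each have a profitable deviation by the same check.)

(News, Licensed)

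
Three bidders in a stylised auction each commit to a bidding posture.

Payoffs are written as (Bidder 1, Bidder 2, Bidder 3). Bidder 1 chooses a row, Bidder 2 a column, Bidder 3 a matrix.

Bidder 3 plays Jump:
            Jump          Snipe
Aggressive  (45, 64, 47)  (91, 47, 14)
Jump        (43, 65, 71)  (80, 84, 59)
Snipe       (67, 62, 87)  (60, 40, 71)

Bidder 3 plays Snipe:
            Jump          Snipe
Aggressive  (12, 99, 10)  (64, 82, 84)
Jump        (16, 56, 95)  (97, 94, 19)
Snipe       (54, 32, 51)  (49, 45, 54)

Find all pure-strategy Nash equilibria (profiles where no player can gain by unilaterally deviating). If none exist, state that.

Mark each player's best response to every combination of opponents' strategies; a profile where every player is best-responding is a pure Nash equilibrium.
Bidder 1 against (Jump, Jump): payoffs 45, 43, 67 → best response Snipe.
Bidder 1 against (Jump, Snipe): payoffs 12, 16, 54 → best response Snipe.
Bidder 1 against (Snipe, Jump): payoffs 91, 80, 60 → best response Aggressive.
Bidder 1 against (Snipe, Snipe): payoffs 64, 97, 49 → best response Jump.
Bidder 2 against (Aggressive, Jump): payoffs 64, 47 → best response Jump.
Bidder 2 against (Aggressive, Snipe): payoffs 99, 82 → best response Jump.
Bidder 2 against (Jump, Jump): payoffs 65, 84 → best response Snipe.
Bidder 2 against (Jump, Snipe): payoffs 56, 94 → best response Snipe.
Bidder 2 against (Snipe, Jump): payoffs 62, 40 → best response Jump.
Bidder 2 against (Snipe, Snipe): payoffs 32, 45 → best response Snipe.
Bidder 3 against (Aggressive, Jump): payoffs 47, 10 → best response Jump.
Bidder 3 against (Aggressive, Snipe): payoffs 14, 84 → best response Snipe.
Bidder 3 against (Jump, Jump): payoffs 71, 95 → best response Snipe.
Bidder 3 against (Jump, Snipe): payoffs 59, 19 → best response Jump.
Bidder 3 against (Snipe, Jump): payoffs 87, 51 → best response Jump.
Bidder 3 against (Snipe, Snipe): payoffs 71, 54 → best response Jump.
Mutual best responses: (Snipe, Jump, Jump).

The unique pure-strategy Nash equilibrium is (Snipe, Jump, Jump).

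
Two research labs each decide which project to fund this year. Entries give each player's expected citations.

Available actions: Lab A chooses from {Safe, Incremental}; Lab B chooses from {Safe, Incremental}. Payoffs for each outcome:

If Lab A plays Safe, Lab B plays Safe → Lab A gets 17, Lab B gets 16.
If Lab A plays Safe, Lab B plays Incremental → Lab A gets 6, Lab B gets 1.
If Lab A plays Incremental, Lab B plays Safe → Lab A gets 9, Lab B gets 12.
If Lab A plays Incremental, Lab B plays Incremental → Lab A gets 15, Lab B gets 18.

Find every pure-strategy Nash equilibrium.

Pure-strategy Nash equilibria: (Safe, Safe); (Incremental, Incremental)

Check each profile: it is a Nash equilibrium iff no player can strictly gain by switching unilaterally.
(Safe, Safe): Lab A gets 17, best alternative 9; Lab B gets 16, best alternative 1. No profitable deviation — NE.
(Safe, Incremental): Lab A can switch to Incremental (6 → 15). Not NE.
(Incremental, Safe): Lab A can switch to Safe (9 → 17). Not NE.
(Incremental, Incremental): Lab A gets 15, best alternative 6; Lab B gets 18, best alternative 12. No profitable deviation — NE.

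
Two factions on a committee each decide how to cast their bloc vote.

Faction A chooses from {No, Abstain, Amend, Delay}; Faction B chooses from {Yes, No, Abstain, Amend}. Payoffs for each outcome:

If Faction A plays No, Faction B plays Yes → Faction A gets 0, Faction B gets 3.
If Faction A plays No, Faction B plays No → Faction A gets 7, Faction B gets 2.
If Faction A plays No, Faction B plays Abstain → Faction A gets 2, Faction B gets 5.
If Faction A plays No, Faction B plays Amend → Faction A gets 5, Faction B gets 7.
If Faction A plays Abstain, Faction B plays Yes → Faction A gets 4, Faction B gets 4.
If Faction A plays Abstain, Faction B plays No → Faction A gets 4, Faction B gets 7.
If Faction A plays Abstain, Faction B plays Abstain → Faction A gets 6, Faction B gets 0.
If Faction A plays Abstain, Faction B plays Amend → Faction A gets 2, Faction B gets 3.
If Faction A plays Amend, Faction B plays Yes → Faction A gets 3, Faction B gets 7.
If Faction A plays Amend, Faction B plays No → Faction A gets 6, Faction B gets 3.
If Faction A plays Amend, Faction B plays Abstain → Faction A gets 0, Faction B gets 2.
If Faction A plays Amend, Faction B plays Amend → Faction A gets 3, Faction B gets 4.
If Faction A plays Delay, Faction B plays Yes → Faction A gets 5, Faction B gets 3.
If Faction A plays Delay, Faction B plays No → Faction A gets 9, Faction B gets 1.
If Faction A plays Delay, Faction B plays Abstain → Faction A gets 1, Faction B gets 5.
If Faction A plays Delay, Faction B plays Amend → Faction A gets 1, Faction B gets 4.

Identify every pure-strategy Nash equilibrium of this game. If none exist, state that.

The unique pure-strategy Nash equilibrium is (No, Amend).

(No, Yes): Faction A can switch to Abstain (0 → 4). Not NE.
(No, No): Faction A can switch to Delay (7 → 9). Not NE.
(No, Abstain): Faction A can switch to Abstain (2 → 6). Not NE.
(No, Amend): Faction A gets 5, best alternative 3; Faction B gets 7, best alternative 5. No profitable deviation — NE.
(Abstain, Yes): Faction A can switch to Delay (4 → 5). Not NE.
(Abstain, No): Faction A can switch to No (4 → 7). Not NE.
(Abstain, Abstain): Faction B can switch to Yes (0 → 4). Not NE.
(Abstain, Amend): Faction A can switch to No (2 → 5). Not NE.
(Amend, Yes): Faction A can switch to Abstain (3 → 4). Not NE.
(The remaining 7 profiles each have a profitable deviation by the same check.)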